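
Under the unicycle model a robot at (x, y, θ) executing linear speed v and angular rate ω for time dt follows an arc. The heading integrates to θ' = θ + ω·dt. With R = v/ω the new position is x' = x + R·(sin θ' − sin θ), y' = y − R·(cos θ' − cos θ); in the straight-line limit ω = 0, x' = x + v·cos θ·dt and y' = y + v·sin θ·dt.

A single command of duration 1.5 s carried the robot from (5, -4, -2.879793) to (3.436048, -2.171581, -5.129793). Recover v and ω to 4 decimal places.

Δθ = -5.129793 − -2.879793 = -2.250000
ω = Δθ/dt = -2.250000/1.5 = -1.5000
R = −Δy/(cos θ' − cos θ) = -1.3333
v = R·ω = -1.3333·-1.5000 = 2.0000

v = 2.0000, ω = -1.5000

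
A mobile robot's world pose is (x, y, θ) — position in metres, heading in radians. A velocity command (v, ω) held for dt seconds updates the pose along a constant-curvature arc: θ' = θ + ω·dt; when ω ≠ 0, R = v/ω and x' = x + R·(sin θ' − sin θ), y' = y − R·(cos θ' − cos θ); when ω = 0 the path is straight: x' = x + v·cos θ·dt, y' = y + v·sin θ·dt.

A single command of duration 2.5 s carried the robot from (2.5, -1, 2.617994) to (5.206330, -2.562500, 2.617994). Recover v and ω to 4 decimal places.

v = -1.2500, ω = 0.0000

Δθ = 2.617994 − 2.617994 = 0.000000
ω = Δθ/dt = 0.000000/2.5 = 0.0000
ω = 0 → v = (Δx·cos θ + Δy·sin θ)/dt = -1.2500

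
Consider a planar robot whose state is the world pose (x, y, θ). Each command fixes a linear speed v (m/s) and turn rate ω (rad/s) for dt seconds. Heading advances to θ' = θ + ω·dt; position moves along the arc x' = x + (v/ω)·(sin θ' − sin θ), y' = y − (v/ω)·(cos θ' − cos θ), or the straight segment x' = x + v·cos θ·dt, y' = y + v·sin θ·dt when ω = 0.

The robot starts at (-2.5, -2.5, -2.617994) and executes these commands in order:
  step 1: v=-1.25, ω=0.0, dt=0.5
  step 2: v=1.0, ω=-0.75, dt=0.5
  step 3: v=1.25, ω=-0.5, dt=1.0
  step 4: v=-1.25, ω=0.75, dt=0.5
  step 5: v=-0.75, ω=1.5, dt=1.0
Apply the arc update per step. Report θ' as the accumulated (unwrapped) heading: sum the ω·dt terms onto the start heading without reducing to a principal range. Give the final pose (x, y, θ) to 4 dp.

(-2.5580, -1.8513, -1.6180)

step 1: θ'=-2.6180 (straight) → pose (-1.9587, -2.1875, -2.6180)
step 2: θ'=-2.9930 (R=-1.3333) → pose (-2.4280, -2.3514, -2.9930)
step 3: θ'=-3.4930 (R=-2.5000) → pose (-3.6587, -2.2262, -3.4930)
step 4: θ'=-3.1180 (R=-1.6667) → pose (-3.0456, -2.3276, -3.1180)
step 5: θ'=-1.6180 (R=-0.5000) → pose (-2.5580, -1.8513, -1.6180)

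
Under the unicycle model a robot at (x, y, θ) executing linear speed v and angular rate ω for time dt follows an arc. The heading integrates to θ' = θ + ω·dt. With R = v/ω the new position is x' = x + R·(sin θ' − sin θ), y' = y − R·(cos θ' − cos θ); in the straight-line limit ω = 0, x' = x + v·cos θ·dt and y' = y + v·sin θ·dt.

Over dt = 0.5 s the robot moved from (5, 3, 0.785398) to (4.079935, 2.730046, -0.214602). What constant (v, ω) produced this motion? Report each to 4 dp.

Δθ = -0.214602 − 0.785398 = -1.000000
ω = Δθ/dt = -1.000000/0.5 = -2.0000
R = Δx/(sin θ' − sin θ) = 1.0000
v = R·ω = 1.0000·-2.0000 = -2.0000

v = -2.0000, ω = -2.0000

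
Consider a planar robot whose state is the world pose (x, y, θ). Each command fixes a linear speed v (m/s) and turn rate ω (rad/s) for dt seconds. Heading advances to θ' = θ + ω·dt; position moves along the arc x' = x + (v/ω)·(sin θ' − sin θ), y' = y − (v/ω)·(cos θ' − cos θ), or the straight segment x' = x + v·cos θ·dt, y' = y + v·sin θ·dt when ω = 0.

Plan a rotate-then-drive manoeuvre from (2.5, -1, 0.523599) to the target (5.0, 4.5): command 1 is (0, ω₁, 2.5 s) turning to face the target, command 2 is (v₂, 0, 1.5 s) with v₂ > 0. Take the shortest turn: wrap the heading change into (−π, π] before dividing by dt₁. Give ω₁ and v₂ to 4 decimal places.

ω₁ = 0.2482, v₂ = 4.0277

heading to target = atan2(4.5−-1, 5−2.5) = 1.1442
Δθ = wrap(1.1442 − 0.5236) = 0.6206; ω₁ = Δθ/dt₁ = 0.2482
distance = √((5−2.5)² + (4.5−-1)²) = 6.0415; v₂ = distance/dt₂ = 4.0277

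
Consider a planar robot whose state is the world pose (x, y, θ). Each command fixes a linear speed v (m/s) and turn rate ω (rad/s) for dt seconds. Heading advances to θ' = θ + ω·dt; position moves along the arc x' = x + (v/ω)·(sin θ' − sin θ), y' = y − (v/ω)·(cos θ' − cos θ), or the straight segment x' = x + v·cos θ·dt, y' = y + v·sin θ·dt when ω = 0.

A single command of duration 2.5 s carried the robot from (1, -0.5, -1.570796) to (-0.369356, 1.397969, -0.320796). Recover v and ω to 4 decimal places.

v = -1.0000, ω = 0.5000

Δθ = -0.320796 − -1.570796 = 1.250000
ω = Δθ/dt = 1.250000/2.5 = 0.5000
R = −Δy/(cos θ' − cos θ) = -2.0000
v = R·ω = -2.0000·0.5000 = -1.0000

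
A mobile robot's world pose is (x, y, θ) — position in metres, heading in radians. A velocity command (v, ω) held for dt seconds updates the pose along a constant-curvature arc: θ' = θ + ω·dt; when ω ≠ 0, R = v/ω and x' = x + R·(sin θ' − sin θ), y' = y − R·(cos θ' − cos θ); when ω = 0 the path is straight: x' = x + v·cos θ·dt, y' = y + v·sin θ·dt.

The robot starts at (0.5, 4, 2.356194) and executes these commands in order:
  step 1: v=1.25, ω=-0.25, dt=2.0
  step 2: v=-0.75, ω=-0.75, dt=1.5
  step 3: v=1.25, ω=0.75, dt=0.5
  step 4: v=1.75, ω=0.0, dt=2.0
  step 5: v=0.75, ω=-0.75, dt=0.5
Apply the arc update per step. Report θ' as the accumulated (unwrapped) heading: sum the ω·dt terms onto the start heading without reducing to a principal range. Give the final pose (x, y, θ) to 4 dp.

(1.1175, 9.0211, 0.7312)

step 1: θ'=1.8562 (R=-5.0000) → pose (-0.7622, 6.1278, 1.8562)
step 2: θ'=0.7312 (R=1.0000) → pose (-1.0540, 5.1019, 0.7312)
step 3: θ'=1.1062 (R=1.6667) → pose (-0.6769, 5.5958, 1.1062)
step 4: θ'=1.1062 (straight) → pose (0.8913, 8.7248, 1.1062)
step 5: θ'=0.7312 (R=-1.0000) → pose (1.1175, 9.0211, 0.7312)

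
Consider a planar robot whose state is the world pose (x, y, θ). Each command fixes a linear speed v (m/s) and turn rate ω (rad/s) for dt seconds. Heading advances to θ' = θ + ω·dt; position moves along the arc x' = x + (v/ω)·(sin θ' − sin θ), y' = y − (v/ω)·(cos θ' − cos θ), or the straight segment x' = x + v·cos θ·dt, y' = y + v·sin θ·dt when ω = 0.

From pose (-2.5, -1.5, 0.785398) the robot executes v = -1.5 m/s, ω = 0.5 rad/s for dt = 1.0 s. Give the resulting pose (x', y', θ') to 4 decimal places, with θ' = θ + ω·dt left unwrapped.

(-3.2573, -2.7767, 1.2854)

θ' = 0.7854 + 0.5·1.0 = 1.2854
R = v/ω = -1.5/0.5 = -3.0000
x' = -2.5 + -3.0000·(sin 1.2854 − sin 0.7854) = -3.2573
y' = -1.5 − -3.0000·(cos 1.2854 − cos 0.7854) = -2.7767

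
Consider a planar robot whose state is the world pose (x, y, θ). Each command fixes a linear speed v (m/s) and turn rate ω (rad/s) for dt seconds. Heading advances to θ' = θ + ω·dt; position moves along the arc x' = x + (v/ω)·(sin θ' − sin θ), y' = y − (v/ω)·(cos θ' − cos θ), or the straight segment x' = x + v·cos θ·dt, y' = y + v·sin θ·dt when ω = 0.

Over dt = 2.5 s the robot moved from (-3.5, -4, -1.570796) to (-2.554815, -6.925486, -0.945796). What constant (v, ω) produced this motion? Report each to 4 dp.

Δθ = -0.945796 − -1.570796 = 0.625000
ω = Δθ/dt = 0.625000/2.5 = 0.2500
R = −Δy/(cos θ' − cos θ) = 5.0000
v = R·ω = 5.0000·0.2500 = 1.2500

v = 1.2500, ω = 0.2500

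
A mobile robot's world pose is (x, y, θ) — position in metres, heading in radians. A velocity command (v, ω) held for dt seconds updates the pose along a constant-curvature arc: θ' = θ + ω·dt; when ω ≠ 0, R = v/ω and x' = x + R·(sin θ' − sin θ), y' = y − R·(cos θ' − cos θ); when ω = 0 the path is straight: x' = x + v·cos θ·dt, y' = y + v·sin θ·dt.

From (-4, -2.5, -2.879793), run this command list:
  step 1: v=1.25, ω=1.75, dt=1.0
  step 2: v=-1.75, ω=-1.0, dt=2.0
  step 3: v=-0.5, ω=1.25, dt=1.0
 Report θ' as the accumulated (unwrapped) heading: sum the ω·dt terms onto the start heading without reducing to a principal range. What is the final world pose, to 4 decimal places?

step 1: θ'=-1.1298 (R=0.7143) → pose (-4.4611, -3.4948, -1.1298)
step 2: θ'=-3.1298 (R=1.7500) → pose (-2.8992, -0.9980, -3.1298)
step 3: θ'=-1.8798 (R=-0.4000) → pose (-2.5228, -0.7196, -1.8798)

(-2.5228, -0.7196, -1.8798)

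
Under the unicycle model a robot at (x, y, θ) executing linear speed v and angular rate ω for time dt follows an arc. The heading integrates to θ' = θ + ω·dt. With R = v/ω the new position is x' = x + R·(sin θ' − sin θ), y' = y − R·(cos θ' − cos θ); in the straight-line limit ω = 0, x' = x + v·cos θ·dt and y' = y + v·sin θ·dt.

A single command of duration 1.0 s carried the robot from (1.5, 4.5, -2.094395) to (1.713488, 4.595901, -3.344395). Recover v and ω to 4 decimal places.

v = -0.2500, ω = -1.2500

Δθ = -3.344395 − -2.094395 = -1.250000
ω = Δθ/dt = -1.250000/1.0 = -1.2500
R = Δx/(sin θ' − sin θ) = 0.2000
v = R·ω = 0.2000·-1.2500 = -0.2500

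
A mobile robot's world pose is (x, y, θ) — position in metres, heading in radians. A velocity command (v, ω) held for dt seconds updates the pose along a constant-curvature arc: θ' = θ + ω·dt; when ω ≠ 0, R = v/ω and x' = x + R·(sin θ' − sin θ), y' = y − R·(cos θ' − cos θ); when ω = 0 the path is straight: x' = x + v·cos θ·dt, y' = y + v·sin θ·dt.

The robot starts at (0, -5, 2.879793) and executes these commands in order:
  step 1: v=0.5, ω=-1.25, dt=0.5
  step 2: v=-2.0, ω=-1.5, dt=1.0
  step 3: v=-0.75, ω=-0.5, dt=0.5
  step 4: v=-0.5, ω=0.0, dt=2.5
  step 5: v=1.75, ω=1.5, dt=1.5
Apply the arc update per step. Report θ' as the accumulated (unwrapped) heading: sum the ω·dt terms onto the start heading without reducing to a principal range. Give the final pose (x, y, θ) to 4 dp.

(-1.8469, -5.4033, 2.7548)

step 1: θ'=2.2548 (R=-0.4000) → pose (-0.2065, -4.8664, 2.2548)
step 2: θ'=0.7548 (R=1.3333) → pose (-0.3264, -6.6801, 0.7548)
step 3: θ'=0.5048 (R=1.5000) → pose (-0.6286, -6.9004, 0.5048)
step 4: θ'=0.5048 (straight) → pose (-1.7227, -7.5050, 0.5048)
step 5: θ'=2.7548 (R=1.1667) → pose (-1.8469, -5.4033, 2.7548)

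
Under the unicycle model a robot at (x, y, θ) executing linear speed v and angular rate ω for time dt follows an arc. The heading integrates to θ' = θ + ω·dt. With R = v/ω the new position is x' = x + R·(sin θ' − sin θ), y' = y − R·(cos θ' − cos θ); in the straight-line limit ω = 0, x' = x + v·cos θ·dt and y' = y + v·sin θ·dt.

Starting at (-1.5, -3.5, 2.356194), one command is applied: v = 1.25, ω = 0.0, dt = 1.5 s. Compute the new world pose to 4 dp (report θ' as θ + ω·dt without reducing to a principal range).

(-2.8258, -2.1742, 2.3562)

θ' = 2.3562 + 0.0·1.5 = 2.3562
ω = 0 → straight: x' = -1.5 + 1.25·cos(2.3562)·1.5 = -2.8258
y' = -3.5 + 1.25·sin(2.3562)·1.5 = -2.1742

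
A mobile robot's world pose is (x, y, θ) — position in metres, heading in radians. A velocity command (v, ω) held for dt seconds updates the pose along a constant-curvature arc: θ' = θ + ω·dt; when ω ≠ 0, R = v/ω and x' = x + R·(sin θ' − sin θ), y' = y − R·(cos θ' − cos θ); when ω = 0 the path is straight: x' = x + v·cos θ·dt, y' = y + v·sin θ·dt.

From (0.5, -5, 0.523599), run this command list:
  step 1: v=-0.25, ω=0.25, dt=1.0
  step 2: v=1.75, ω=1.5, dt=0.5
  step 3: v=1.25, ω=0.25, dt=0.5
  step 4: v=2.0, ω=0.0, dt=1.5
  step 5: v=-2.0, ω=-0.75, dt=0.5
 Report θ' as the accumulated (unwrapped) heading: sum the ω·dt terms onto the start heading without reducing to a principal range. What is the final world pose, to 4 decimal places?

(0.2999, -1.7438, 1.2736)

step 1: θ'=0.7736 (R=-1.0000) → pose (0.3013, -5.1506, 0.7736)
step 2: θ'=1.5236 (R=1.1667) → pose (0.6515, -4.3710, 1.5236)
step 3: θ'=1.6486 (R=5.0000) → pose (0.6419, -3.7465, 1.6486)
step 4: θ'=1.6486 (straight) → pose (0.4088, -0.7556, 1.6486)
step 5: θ'=1.2736 (R=2.6667) → pose (0.2999, -1.7438, 1.2736)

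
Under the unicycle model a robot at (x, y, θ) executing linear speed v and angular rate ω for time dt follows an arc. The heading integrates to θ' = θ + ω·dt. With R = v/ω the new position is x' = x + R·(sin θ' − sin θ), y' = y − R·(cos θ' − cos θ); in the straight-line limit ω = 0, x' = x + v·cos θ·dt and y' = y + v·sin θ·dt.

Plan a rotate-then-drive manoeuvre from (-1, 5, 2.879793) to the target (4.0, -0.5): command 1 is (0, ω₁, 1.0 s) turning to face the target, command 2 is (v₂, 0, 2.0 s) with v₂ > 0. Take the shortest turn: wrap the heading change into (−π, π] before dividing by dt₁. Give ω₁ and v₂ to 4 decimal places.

heading to target = atan2(-0.5−5, 4−-1) = -0.8330
Δθ = wrap(-0.8330 − 2.8798) = 2.5704; ω₁ = Δθ/dt₁ = 2.5704
distance = √((4−-1)² + (-0.5−5)²) = 7.4330; v₂ = distance/dt₂ = 3.7165

ω₁ = 2.5704, v₂ = 3.7165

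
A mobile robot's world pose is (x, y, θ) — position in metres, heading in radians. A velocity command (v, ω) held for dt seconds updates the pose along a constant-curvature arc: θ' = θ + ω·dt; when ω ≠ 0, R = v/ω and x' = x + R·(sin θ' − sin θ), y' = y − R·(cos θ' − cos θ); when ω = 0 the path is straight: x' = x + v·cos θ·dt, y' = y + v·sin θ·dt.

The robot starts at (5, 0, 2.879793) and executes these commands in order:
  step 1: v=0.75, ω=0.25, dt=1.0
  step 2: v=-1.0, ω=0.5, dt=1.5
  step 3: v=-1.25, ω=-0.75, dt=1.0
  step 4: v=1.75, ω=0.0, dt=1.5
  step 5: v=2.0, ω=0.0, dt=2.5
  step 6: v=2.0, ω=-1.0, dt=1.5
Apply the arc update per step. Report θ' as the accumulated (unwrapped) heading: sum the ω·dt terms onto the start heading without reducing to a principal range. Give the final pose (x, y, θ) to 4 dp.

(-2.8277, 3.0282, 1.6298)

step 1: θ'=3.1298 (R=3.0000) → pose (4.2589, 0.1020, 3.1298)
step 2: θ'=3.8798 (R=-2.0000) → pose (5.6285, 0.6225, 3.8798)
step 3: θ'=3.1298 (R=1.6667) → pose (6.7697, 1.0563, 3.1298)
step 4: θ'=3.1298 (straight) → pose (4.1449, 1.0872, 3.1298)
step 5: θ'=3.1298 (straight) → pose (-0.8548, 1.1462, 3.1298)
step 6: θ'=1.6298 (R=-2.0000) → pose (-2.8277, 3.0282, 1.6298)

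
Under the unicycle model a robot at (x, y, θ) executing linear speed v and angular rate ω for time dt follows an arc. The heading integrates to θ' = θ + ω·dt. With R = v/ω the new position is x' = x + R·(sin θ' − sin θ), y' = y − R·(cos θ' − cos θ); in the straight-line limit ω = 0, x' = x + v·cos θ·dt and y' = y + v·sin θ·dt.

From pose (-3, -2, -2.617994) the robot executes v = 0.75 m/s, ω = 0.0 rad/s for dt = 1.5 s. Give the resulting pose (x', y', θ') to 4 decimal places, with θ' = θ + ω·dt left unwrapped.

θ' = -2.6180 + 0.0·1.5 = -2.6180
ω = 0 → straight: x' = -3 + 0.75·cos(-2.6180)·1.5 = -3.9743
y' = -2 + 0.75·sin(-2.6180)·1.5 = -2.5625

(-3.9743, -2.5625, -2.6180)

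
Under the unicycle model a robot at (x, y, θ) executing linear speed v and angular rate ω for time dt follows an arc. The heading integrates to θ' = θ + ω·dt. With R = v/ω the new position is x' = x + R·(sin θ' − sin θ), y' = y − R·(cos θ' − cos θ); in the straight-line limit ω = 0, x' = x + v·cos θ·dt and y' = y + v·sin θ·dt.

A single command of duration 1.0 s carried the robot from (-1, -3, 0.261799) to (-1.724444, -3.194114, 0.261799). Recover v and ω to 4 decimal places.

v = -0.7500, ω = 0.0000

Δθ = 0.261799 − 0.261799 = 0.000000
ω = Δθ/dt = 0.000000/1.0 = 0.0000
ω = 0 → v = (Δx·cos θ + Δy·sin θ)/dt = -0.7500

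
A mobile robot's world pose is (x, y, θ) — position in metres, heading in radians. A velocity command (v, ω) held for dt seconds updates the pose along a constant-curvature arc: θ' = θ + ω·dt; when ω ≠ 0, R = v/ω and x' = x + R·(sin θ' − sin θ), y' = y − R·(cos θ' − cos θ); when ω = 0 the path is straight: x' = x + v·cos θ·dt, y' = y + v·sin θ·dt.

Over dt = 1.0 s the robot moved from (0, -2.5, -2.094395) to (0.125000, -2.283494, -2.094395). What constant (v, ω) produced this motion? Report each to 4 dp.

Δθ = -2.094395 − -2.094395 = 0.000000
ω = Δθ/dt = 0.000000/1.0 = 0.0000
ω = 0 → v = (Δx·cos θ + Δy·sin θ)/dt = -0.2500

v = -0.2500, ω = 0.0000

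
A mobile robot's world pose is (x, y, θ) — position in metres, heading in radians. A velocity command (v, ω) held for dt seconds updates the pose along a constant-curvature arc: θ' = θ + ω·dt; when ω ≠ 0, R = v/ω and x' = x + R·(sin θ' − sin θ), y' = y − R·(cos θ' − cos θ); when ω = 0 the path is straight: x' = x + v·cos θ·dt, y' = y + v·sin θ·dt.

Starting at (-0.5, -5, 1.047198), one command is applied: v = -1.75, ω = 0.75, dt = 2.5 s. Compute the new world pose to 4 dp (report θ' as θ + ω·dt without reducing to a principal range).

(1.0129, -8.4441, 2.9222)

θ' = 1.0472 + 0.75·2.5 = 2.9222
R = v/ω = -1.75/0.75 = -2.3333
x' = -0.5 + -2.3333·(sin 2.9222 − sin 1.0472) = 1.0129
y' = -5 − -2.3333·(cos 2.9222 − cos 1.0472) = -8.4441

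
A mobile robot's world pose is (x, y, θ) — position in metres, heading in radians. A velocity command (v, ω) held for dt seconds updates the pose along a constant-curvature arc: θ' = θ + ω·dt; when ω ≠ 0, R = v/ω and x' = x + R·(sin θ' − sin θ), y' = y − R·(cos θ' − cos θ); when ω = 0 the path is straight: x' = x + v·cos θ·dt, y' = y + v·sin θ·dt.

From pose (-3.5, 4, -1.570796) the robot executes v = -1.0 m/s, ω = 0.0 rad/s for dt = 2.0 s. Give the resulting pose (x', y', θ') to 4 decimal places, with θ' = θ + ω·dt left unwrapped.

θ' = -1.5708 + 0.0·2.0 = -1.5708
ω = 0 → straight: x' = -3.5 + -1.0·cos(-1.5708)·2.0 = -3.5000
y' = 4 + -1.0·sin(-1.5708)·2.0 = 6.0000

(-3.5000, 6.0000, -1.5708)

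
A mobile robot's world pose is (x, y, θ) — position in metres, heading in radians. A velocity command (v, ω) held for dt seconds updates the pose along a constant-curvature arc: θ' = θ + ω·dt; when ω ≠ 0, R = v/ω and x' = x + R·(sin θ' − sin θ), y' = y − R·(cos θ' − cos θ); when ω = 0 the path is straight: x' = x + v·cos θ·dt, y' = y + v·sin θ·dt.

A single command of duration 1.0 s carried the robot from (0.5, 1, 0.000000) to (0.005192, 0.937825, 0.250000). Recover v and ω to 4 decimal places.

Δθ = 0.250000 − 0.000000 = 0.250000
ω = Δθ/dt = 0.250000/1.0 = 0.2500
R = Δx/(sin θ' − sin θ) = -2.0000
v = R·ω = -2.0000·0.2500 = -0.5000

v = -0.5000, ω = 0.2500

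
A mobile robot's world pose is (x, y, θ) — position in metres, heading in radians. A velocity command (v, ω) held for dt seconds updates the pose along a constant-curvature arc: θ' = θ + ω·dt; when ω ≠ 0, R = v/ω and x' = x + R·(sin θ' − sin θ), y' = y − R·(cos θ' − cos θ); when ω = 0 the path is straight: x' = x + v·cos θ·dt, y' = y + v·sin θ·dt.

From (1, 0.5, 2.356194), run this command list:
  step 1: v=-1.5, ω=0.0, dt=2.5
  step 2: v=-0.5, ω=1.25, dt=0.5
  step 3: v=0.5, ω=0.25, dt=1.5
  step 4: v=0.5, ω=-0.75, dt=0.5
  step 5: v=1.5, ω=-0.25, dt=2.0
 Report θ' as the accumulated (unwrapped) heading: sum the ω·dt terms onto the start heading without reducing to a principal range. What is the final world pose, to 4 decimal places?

(0.1545, -1.1061, 2.4812)

step 1: θ'=2.3562 (straight) → pose (3.6516, -2.1517, 2.3562)
step 2: θ'=2.9812 (R=-0.4000) → pose (3.8706, -2.2637, 2.9812)
step 3: θ'=3.3562 (R=2.0000) → pose (3.1253, -2.2839, 3.3562)
step 4: θ'=2.9812 (R=-0.6667) → pose (2.8768, -2.2906, 2.9812)
step 5: θ'=2.4812 (R=-6.0000) → pose (0.1545, -1.1061, 2.4812)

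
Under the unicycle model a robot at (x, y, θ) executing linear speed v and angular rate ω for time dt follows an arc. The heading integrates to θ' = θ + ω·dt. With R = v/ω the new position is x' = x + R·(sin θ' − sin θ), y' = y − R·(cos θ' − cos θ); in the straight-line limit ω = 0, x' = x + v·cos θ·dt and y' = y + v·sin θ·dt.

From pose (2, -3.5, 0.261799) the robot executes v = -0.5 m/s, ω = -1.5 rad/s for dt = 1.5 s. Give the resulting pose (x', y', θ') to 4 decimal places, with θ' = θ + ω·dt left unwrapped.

θ' = 0.2618 + -1.5·1.5 = -1.9882
R = v/ω = -0.5/-1.5 = 0.3333
x' = 2 + 0.3333·(sin -1.9882 − sin 0.2618) = 1.6090
y' = -3.5 − 0.3333·(cos -1.9882 − cos 0.2618) = -3.0429

(1.6090, -3.0429, -1.9882)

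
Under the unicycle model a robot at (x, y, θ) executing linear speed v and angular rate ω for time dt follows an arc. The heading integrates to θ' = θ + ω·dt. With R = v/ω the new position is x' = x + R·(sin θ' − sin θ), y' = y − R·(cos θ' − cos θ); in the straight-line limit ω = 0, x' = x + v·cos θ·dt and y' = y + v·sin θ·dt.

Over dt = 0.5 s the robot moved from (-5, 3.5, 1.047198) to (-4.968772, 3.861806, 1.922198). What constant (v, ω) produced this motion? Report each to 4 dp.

v = 0.7500, ω = 1.7500

Δθ = 1.922198 − 1.047198 = 0.875000
ω = Δθ/dt = 0.875000/0.5 = 1.7500
R = −Δy/(cos θ' − cos θ) = 0.4286
v = R·ω = 0.4286·1.7500 = 0.7500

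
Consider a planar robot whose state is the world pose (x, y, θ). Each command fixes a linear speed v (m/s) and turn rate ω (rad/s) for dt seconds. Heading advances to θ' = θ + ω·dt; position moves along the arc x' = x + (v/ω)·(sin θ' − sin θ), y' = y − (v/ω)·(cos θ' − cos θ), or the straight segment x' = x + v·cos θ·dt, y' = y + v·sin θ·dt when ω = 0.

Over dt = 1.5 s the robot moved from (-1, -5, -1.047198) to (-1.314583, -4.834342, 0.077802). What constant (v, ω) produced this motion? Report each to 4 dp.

Δθ = 0.077802 − -1.047198 = 1.125000
ω = Δθ/dt = 1.125000/1.5 = 0.7500
R = Δx/(sin θ' − sin θ) = -0.3333
v = R·ω = -0.3333·0.7500 = -0.2500

v = -0.2500, ω = 0.7500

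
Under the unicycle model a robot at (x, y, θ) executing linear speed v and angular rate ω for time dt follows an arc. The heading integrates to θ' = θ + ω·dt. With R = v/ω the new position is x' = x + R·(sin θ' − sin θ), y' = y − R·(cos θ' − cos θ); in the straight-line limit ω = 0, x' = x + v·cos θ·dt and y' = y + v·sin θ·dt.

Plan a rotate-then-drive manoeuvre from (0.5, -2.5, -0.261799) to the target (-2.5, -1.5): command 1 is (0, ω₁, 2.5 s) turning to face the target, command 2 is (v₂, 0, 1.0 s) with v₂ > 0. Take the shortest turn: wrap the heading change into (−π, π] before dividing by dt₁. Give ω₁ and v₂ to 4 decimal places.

ω₁ = 1.2327, v₂ = 3.1623

heading to target = atan2(-1.5−-2.5, -2.5−0.5) = 2.8198
Δθ = wrap(2.8198 − -0.2618) = 3.0816; ω₁ = Δθ/dt₁ = 1.2327
distance = √((-2.5−0.5)² + (-1.5−-2.5)²) = 3.1623; v₂ = distance/dt₂ = 3.1623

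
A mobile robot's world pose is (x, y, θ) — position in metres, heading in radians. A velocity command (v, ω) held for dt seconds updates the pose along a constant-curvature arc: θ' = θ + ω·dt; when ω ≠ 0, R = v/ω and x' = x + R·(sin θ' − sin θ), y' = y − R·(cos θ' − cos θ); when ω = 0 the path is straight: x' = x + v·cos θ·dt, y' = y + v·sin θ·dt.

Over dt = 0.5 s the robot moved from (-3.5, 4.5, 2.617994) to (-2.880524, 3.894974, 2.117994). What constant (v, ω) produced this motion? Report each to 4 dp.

Δθ = 2.117994 − 2.617994 = -0.500000
ω = Δθ/dt = -0.500000/0.5 = -1.0000
R = Δx/(sin θ' − sin θ) = 1.7500
v = R·ω = 1.7500·-1.0000 = -1.7500

v = -1.7500, ω = -1.0000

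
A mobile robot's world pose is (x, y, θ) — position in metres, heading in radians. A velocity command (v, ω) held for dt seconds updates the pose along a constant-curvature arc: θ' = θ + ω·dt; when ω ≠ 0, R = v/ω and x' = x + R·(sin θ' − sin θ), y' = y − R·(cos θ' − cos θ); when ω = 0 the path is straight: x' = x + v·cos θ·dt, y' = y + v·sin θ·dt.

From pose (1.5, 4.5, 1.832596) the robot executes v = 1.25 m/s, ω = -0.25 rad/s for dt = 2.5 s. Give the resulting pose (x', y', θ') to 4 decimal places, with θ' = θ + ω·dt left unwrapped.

(1.6558, 7.5704, 1.2076)

θ' = 1.8326 + -0.25·2.5 = 1.2076
R = v/ω = 1.25/-0.25 = -5.0000
x' = 1.5 + -5.0000·(sin 1.2076 − sin 1.8326) = 1.6558
y' = 4.5 − -5.0000·(cos 1.2076 − cos 1.8326) = 7.5704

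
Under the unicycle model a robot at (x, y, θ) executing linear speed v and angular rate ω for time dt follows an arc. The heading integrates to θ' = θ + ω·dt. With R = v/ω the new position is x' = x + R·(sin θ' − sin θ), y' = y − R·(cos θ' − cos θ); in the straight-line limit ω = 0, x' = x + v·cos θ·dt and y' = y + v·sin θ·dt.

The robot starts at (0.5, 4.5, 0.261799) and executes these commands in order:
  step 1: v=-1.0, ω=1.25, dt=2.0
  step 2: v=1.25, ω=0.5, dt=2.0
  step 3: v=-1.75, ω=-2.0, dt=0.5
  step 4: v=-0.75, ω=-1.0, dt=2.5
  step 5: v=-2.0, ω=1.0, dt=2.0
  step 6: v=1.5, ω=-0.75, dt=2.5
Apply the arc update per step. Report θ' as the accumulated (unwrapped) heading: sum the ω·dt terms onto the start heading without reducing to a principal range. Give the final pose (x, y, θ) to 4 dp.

step 1: θ'=2.7618 (R=-0.8000) → pose (0.4105, 2.9843, 2.7618)
step 2: θ'=3.7618 (R=2.5000) → pose (-1.9694, 2.6968, 3.7618)
step 3: θ'=2.7618 (R=0.8750) → pose (-1.1364, 2.7974, 2.7618)
step 4: θ'=0.2618 (R=0.7500) → pose (-1.2204, 1.3764, 0.2618)
step 5: θ'=2.2618 (R=-2.0000) → pose (-2.2439, -1.8301, 2.2618)
step 6: θ'=0.3868 (R=-2.0000) → pose (-1.4572, 1.2968, 0.3868)

(-1.4572, 1.2968, 0.3868)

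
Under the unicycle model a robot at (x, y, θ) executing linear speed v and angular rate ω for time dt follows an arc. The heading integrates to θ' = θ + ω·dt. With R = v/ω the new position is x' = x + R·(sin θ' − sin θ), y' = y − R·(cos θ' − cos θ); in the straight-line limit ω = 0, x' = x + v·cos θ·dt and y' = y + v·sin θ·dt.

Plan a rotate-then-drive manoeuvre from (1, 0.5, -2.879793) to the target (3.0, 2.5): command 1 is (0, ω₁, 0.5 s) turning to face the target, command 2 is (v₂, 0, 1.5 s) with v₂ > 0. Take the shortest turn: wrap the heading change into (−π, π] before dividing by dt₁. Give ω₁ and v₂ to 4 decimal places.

ω₁ = -5.2360, v₂ = 1.8856

heading to target = atan2(2.5−0.5, 3−1) = 0.7854
Δθ = wrap(0.7854 − -2.8798) = -2.6180; ω₁ = Δθ/dt₁ = -5.2360
distance = √((3−1)² + (2.5−0.5)²) = 2.8284; v₂ = distance/dt₂ = 1.8856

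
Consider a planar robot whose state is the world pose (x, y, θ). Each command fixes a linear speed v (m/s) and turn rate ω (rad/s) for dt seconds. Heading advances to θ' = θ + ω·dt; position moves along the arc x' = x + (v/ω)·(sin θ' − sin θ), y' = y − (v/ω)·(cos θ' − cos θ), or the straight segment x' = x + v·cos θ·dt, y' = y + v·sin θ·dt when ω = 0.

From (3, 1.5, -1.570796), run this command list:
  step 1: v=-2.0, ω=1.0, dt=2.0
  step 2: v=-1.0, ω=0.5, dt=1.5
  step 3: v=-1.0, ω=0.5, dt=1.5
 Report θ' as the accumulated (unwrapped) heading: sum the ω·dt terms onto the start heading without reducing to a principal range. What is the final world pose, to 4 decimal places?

step 1: θ'=0.4292 (R=-2.0000) → pose (0.1677, 3.3186, 0.4292)
step 2: θ'=1.1792 (R=-2.0000) → pose (-0.8486, 2.2633, 1.1792)
step 3: θ'=1.9292 (R=-2.0000) → pose (-0.8729, 0.7984, 1.9292)

(-0.8729, 0.7984, 1.9292)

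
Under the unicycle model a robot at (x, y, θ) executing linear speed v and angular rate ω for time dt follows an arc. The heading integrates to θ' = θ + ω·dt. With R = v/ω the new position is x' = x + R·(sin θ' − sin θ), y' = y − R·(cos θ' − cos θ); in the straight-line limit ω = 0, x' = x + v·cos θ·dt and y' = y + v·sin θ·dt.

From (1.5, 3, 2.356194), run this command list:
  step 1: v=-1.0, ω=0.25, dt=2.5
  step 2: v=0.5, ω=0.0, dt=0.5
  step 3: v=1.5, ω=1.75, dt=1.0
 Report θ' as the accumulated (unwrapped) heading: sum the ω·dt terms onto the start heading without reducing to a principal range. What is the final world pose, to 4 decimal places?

step 1: θ'=2.9812 (R=-4.0000) → pose (3.6896, 1.8798, 2.9812)
step 2: θ'=2.9812 (straight) → pose (3.4428, 1.9197, 2.9812)
step 3: θ'=4.7312 (R=0.8571) → pose (2.4489, 1.0574, 4.7312)

(2.4489, 1.0574, 4.7312)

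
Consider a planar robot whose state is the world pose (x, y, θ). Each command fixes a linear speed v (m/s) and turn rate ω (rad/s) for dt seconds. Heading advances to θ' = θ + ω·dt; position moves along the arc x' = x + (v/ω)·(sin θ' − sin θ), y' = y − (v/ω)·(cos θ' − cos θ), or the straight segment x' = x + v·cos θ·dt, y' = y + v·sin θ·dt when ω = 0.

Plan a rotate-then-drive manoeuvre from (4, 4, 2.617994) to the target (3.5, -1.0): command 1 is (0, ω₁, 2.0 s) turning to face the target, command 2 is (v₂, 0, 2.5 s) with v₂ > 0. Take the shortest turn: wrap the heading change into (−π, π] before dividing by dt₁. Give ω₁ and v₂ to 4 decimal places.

ω₁ = 0.9974, v₂ = 2.0100

heading to target = atan2(-1−4, 3.5−4) = -1.6705
Δθ = wrap(-1.6705 − 2.6180) = 1.9947; ω₁ = Δθ/dt₁ = 0.9974
distance = √((3.5−4)² + (-1−4)²) = 5.0249; v₂ = distance/dt₂ = 2.0100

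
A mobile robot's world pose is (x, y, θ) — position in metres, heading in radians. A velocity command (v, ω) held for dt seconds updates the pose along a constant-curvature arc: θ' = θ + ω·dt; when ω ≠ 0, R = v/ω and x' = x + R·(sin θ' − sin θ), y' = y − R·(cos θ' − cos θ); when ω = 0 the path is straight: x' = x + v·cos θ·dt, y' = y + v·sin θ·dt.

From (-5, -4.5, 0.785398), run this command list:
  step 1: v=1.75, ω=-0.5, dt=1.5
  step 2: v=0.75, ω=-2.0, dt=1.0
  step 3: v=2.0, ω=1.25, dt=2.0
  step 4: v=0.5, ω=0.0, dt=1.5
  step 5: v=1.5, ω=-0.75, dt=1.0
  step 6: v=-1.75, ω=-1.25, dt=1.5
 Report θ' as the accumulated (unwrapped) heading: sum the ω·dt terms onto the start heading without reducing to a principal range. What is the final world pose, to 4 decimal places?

(1.1781, -3.3071, -2.0896)

step 1: θ'=0.0354 (R=-3.5000) → pose (-2.6490, -3.4771, 0.0354)
step 2: θ'=-1.9646 (R=-0.3750) → pose (-2.2894, -3.9957, -1.9646)
step 3: θ'=0.5354 (R=1.6000) → pose (0.0044, -5.9858, 0.5354)
step 4: θ'=0.5354 (straight) → pose (0.6494, -5.6031, 0.5354)
step 5: θ'=-0.2146 (R=-2.0000) → pose (2.0957, -5.3691, -0.2146)
step 6: θ'=-2.0896 (R=1.4000) → pose (1.1781, -3.3071, -2.0896)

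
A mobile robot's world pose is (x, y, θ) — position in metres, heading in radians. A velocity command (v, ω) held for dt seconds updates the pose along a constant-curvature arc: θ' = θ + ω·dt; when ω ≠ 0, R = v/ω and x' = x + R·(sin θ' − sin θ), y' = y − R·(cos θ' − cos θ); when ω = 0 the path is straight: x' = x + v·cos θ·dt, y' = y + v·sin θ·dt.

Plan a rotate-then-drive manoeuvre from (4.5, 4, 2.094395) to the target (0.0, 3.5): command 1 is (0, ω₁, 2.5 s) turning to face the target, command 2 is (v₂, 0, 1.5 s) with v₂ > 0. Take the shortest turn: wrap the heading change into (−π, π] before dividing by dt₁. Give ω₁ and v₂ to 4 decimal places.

heading to target = atan2(3.5−4, 0−4.5) = -3.0309
Δθ = wrap(-3.0309 − 2.0944) = 1.1579; ω₁ = Δθ/dt₁ = 0.4631
distance = √((0−4.5)² + (3.5−4)²) = 4.5277; v₂ = distance/dt₂ = 3.0185

ω₁ = 0.4631, v₂ = 3.0185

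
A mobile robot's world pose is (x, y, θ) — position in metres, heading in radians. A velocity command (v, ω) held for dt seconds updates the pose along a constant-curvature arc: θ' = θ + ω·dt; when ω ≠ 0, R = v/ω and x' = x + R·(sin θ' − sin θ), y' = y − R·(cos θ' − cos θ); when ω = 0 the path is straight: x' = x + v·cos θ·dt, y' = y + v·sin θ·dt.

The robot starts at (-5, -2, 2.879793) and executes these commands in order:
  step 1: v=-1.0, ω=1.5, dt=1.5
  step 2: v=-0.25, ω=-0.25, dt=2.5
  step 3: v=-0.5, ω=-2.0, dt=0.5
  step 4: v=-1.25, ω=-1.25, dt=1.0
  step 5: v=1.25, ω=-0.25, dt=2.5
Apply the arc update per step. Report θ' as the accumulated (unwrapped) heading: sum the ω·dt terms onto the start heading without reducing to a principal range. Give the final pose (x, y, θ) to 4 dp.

(-4.1123, 2.2697, 1.6298)

step 1: θ'=5.1298 (R=-0.6667) → pose (-4.2180, -1.0858, 5.1298)
step 2: θ'=4.5048 (R=1.0000) → pose (-4.2824, -0.4743, 4.5048)
step 3: θ'=3.5048 (R=0.2500) → pose (-4.1266, -0.2921, 3.5048)
step 4: θ'=2.2548 (R=1.0000) → pose (-2.9963, -0.5950, 2.2548)
step 5: θ'=1.6298 (R=-5.0000) → pose (-4.1123, 2.2697, 1.6298)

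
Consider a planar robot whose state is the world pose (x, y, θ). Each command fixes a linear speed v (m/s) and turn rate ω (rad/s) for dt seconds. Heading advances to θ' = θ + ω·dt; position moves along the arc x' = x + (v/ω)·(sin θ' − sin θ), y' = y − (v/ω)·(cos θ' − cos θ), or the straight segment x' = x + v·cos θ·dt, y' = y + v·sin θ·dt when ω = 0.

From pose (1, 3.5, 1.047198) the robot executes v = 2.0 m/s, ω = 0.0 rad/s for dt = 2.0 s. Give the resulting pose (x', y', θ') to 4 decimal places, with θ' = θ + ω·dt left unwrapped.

(3.0000, 6.9641, 1.0472)

θ' = 1.0472 + 0.0·2.0 = 1.0472
ω = 0 → straight: x' = 1 + 2.0·cos(1.0472)·2.0 = 3.0000
y' = 3.5 + 2.0·sin(1.0472)·2.0 = 6.9641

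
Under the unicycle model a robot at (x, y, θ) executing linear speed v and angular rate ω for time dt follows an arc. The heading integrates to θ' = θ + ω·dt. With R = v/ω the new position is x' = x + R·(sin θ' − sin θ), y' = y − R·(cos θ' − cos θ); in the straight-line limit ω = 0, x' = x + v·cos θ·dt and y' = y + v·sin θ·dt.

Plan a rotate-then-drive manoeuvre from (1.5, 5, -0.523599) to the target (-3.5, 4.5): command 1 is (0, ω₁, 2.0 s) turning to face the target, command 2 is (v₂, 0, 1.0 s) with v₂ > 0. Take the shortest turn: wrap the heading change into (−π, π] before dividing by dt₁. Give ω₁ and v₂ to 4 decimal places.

ω₁ = -1.2592, v₂ = 5.0249

heading to target = atan2(4.5−5, -3.5−1.5) = -3.0419
Δθ = wrap(-3.0419 − -0.5236) = -2.5183; ω₁ = Δθ/dt₁ = -1.2592
distance = √((-3.5−1.5)² + (4.5−5)²) = 5.0249; v₂ = distance/dt₂ = 5.0249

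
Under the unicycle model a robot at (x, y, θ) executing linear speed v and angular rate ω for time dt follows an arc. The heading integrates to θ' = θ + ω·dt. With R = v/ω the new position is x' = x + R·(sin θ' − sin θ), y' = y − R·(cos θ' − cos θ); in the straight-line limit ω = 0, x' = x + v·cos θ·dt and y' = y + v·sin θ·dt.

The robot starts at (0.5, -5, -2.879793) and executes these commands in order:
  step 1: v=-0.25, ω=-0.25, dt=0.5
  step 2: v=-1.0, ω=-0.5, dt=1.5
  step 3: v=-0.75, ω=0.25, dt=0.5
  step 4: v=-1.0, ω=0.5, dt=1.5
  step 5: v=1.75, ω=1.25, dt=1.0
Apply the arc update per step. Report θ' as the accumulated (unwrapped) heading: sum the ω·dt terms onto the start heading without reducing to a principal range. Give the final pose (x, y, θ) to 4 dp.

(2.7860, -6.9523, -1.6298)

step 1: θ'=-3.0048 (R=1.0000) → pose (0.6224, -4.9753, -3.0048)
step 2: θ'=-3.7548 (R=2.0000) → pose (2.0462, -5.3210, -3.7548)
step 3: θ'=-3.6298 (R=-3.0000) → pose (2.3655, -5.5171, -3.6298)
step 4: θ'=-2.8798 (R=-2.0000) → pose (3.8212, -5.6826, -2.8798)
step 5: θ'=-1.6298 (R=1.4000) → pose (2.7860, -6.9523, -1.6298)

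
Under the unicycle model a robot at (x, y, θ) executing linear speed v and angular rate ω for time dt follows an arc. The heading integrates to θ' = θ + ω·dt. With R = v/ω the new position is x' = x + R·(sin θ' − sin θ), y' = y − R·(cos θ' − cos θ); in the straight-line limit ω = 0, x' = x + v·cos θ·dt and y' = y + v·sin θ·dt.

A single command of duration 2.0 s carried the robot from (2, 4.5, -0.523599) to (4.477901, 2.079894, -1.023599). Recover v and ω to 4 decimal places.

Δθ = -1.023599 − -0.523599 = -0.500000
ω = Δθ/dt = -0.500000/2.0 = -0.2500
R = Δx/(sin θ' − sin θ) = -7.0000
v = R·ω = -7.0000·-0.2500 = 1.7500

v = 1.7500, ω = -0.2500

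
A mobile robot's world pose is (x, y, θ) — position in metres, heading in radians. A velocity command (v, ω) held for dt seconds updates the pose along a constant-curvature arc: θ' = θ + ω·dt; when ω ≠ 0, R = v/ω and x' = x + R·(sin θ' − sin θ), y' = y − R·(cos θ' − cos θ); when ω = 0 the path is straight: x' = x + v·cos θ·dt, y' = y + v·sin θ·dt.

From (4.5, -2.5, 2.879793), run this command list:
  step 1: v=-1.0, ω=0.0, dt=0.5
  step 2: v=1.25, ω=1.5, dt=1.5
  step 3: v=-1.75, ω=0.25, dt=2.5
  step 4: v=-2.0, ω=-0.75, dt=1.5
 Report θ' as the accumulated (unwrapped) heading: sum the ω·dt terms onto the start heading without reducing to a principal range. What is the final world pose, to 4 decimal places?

(-0.1777, 1.9584, 4.6298)

step 1: θ'=2.8798 (straight) → pose (4.9830, -2.6294, 2.8798)
step 2: θ'=5.1298 (R=0.8333) → pose (4.0055, -3.7722, 5.1298)
step 3: θ'=5.7548 (R=-7.0000) → pose (1.1355, -0.5646, 5.7548)
step 4: θ'=4.6298 (R=2.6667) → pose (-0.1777, 1.9584, 4.6298)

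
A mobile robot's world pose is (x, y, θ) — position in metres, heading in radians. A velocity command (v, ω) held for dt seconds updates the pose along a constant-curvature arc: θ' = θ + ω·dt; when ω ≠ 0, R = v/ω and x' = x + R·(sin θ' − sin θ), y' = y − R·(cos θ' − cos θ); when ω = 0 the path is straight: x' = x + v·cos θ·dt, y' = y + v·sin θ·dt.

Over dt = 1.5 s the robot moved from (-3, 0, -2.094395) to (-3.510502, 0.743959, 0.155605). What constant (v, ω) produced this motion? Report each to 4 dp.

v = -0.7500, ω = 1.5000

Δθ = 0.155605 − -2.094395 = 2.250000
ω = Δθ/dt = 2.250000/1.5 = 1.5000
R = −Δy/(cos θ' − cos θ) = -0.5000
v = R·ω = -0.5000·1.5000 = -0.7500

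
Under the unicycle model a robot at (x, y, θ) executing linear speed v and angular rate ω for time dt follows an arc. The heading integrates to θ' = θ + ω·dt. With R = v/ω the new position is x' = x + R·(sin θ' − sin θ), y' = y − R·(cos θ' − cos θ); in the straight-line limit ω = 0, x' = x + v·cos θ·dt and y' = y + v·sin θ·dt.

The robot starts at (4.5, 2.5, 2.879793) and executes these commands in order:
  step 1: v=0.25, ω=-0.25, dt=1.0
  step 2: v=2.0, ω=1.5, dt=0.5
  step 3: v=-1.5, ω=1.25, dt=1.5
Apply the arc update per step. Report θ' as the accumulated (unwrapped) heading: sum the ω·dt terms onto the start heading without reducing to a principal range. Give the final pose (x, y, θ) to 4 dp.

(4.0461, 4.5128, 5.2548)

step 1: θ'=2.6298 (R=-1.0000) → pose (4.2691, 2.5941, 2.6298)
step 2: θ'=3.3798 (R=1.3333) → pose (3.3015, 2.7273, 3.3798)
step 3: θ'=5.2548 (R=-1.2000) → pose (4.0461, 4.5128, 5.2548)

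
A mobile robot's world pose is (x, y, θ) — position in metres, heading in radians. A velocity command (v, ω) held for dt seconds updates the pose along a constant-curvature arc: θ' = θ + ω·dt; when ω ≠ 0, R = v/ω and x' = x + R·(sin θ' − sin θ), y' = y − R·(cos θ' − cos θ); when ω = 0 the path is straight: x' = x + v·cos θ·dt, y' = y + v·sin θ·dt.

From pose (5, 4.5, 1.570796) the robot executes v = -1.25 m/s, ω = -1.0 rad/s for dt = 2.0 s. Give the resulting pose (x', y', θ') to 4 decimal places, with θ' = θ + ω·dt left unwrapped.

(3.2298, 3.3634, -0.4292)

θ' = 1.5708 + -1.0·2.0 = -0.4292
R = v/ω = -1.25/-1.0 = 1.2500
x' = 5 + 1.2500·(sin -0.4292 − sin 1.5708) = 3.2298
y' = 4.5 − 1.2500·(cos -0.4292 − cos 1.5708) = 3.3634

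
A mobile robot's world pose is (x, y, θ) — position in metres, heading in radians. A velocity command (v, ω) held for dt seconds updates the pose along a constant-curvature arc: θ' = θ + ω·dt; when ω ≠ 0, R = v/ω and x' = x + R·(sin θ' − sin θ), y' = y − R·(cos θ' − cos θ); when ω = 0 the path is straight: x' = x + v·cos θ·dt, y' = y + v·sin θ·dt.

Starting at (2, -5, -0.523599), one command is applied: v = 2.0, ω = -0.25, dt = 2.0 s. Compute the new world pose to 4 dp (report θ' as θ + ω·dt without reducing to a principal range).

(4.8319, -7.7658, -1.0236)

θ' = -0.5236 + -0.25·2.0 = -1.0236
R = v/ω = 2.0/-0.25 = -8.0000
x' = 2 + -8.0000·(sin -1.0236 − sin -0.5236) = 4.8319
y' = -5 − -8.0000·(cos -1.0236 − cos -0.5236) = -7.7658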